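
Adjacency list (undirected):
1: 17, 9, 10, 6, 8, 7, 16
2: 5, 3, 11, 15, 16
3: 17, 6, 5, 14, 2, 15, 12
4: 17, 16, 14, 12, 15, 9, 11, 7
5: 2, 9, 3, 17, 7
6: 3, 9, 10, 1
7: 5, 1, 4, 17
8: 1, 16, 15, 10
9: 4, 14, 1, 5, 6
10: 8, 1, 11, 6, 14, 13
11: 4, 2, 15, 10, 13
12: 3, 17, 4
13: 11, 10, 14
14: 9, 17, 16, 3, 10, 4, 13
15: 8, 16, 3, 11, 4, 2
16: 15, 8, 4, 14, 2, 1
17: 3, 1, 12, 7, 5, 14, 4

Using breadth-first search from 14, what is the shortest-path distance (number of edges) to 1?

Level 0: 14
Level 1: 3, 4, 9, 10, 13, 16, 17
Level 2: 1, 2, 5, 6, 7, 8, 11, 12, 15
1 first appears at level 2.

2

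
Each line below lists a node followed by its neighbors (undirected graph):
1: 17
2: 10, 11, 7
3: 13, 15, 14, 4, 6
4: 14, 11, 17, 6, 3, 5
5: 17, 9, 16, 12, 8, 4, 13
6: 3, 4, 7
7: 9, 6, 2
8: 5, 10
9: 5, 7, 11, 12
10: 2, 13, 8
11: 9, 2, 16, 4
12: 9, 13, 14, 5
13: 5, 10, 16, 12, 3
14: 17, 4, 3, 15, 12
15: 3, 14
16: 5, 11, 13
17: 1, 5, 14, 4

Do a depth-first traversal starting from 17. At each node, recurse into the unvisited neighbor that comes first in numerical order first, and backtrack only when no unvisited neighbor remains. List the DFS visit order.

Visit 17
17 → 1
17 → 4
4 → 3
3 → 6
6 → 7
7 → 2
2 → 10
10 → 8
8 → 5
5 → 9
9 → 11
11 → 16
16 → 13
13 → 12
12 → 14
14 → 15

17, 1, 4, 3, 6, 7, 2, 10, 8, 5, 9, 11, 16, 13, 12, 14, 15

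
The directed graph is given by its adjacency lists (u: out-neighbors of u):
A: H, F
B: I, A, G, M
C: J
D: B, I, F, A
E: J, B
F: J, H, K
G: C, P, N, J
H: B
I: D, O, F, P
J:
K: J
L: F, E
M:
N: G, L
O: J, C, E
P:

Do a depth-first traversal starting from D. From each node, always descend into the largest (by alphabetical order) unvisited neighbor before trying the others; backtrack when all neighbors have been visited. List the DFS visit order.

Visit D
D → I
I → P
I → O
O → J
O → E
E → B
B → M
B → G
G → N
N → L
L → F
F → K
F → H
G → C
B → A

D → I → P → O → J → E → B → M → G → N → L → F → K → H → C → A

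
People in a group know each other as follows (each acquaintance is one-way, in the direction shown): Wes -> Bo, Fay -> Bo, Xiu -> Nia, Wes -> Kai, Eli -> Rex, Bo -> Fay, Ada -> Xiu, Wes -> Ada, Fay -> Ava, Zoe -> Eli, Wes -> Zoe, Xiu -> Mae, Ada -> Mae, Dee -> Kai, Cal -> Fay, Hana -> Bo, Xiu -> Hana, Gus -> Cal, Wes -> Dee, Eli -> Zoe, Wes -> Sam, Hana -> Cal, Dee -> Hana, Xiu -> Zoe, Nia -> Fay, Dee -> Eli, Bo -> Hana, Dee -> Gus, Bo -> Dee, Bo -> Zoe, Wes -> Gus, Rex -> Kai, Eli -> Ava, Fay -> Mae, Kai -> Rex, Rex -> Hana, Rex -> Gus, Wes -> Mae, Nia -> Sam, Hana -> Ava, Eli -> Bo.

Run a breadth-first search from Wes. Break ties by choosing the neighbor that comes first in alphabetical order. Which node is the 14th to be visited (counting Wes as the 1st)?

Visit Wes; enqueue Ada, Bo, Dee, Gus, Kai, Mae, Sam, Zoe → queue [Ada, Bo, Dee, Gus, Kai, Mae, Sam, Zoe]
Visit Ada; enqueue Xiu → queue [Bo, Dee, Gus, Kai, Mae, Sam, Zoe, Xiu]
Visit Bo; enqueue Fay, Hana → queue [Dee, Gus, Kai, Mae, Sam, Zoe, Xiu, Fay, Hana]
Visit Dee; enqueue Eli → queue [Gus, Kai, Mae, Sam, Zoe, Xiu, Fay, Hana, Eli]
Visit Gus; enqueue Cal → queue [Kai, Mae, Sam, Zoe, Xiu, Fay, Hana, Eli, Cal]
Visit Kai; enqueue Rex → queue [Mae, Sam, Zoe, Xiu, Fay, Hana, Eli, Cal, Rex]
Visit Mae → queue [Sam, Zoe, Xiu, Fay, Hana, Eli, Cal, Rex]
Visit Sam → queue [Zoe, Xiu, Fay, Hana, Eli, Cal, Rex]
Visit Zoe → queue [Xiu, Fay, Hana, Eli, Cal, Rex]
Visit Xiu; enqueue Nia → queue [Fay, Hana, Eli, Cal, Rex, Nia]
Visit Fay; enqueue Ava → queue [Hana, Eli, Cal, Rex, Nia, Ava]
Visit Hana → queue [Eli, Cal, Rex, Nia, Ava]
Visit Eli → queue [Cal, Rex, Nia, Ava]
Visit Cal → queue [Rex, Nia, Ava]
Visit Rex → queue [Nia, Ava]
Visit Nia → queue [Ava]
Visit Ava → queue []

Visit order: Wes, Ada, Bo, Dee, Gus, Kai, Mae, Sam, Zoe, Xiu, Fay, Hana, Eli, Cal, Rex, Nia, Ava

Cal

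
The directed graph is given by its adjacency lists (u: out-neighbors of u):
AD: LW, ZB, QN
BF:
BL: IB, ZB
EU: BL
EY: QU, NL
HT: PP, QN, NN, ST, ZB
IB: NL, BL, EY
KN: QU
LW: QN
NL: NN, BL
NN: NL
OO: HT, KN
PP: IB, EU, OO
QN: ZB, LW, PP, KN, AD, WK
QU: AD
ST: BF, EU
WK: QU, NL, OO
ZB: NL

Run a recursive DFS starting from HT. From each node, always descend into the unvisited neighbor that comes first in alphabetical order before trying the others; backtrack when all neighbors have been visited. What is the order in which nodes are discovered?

HT, NN, NL, BL, IB, EY, QU, AD, LW, QN, KN, PP, EU, OO, WK, ZB, ST, BF

Visit HT
HT → NN
NN → NL
NL → BL
BL → IB
IB → EY
EY → QU
QU → AD
AD → LW
LW → QN
QN → KN
QN → PP
PP → EU
PP → OO
QN → WK
QN → ZB
HT → ST
ST → BF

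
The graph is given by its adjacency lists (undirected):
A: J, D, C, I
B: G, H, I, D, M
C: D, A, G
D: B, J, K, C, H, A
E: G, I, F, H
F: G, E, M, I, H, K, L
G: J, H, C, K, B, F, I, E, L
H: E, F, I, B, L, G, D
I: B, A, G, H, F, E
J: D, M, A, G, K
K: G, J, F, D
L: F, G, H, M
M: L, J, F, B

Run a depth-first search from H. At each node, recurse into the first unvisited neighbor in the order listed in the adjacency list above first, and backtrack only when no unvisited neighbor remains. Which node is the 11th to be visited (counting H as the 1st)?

M

Visit H
H → E
E → G
G → J
J → D
D → B
B → I
I → A
A → C
I → F
F → M
M → L
F → K

Visit order: H, E, G, J, D, B, I, A, C, F, M, L, K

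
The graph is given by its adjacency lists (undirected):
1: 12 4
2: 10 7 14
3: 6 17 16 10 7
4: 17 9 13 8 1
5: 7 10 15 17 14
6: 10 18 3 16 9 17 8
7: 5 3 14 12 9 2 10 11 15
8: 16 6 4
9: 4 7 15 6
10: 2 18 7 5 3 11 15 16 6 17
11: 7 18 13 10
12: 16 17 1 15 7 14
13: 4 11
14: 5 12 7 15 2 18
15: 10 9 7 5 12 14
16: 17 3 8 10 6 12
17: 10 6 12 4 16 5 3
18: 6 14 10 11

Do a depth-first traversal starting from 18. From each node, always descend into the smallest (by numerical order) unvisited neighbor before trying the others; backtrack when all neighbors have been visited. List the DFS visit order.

Visit 18
18 → 6
6 → 3
3 → 7
7 → 2
2 → 10
10 → 5
5 → 14
14 → 12
12 → 1
1 → 4
4 → 8
8 → 16
16 → 17
4 → 9
9 → 15
4 → 13
13 → 11

18 → 6 → 3 → 7 → 2 → 10 → 5 → 14 → 12 → 1 → 4 → 8 → 16 → 17 → 9 → 15 → 13 → 11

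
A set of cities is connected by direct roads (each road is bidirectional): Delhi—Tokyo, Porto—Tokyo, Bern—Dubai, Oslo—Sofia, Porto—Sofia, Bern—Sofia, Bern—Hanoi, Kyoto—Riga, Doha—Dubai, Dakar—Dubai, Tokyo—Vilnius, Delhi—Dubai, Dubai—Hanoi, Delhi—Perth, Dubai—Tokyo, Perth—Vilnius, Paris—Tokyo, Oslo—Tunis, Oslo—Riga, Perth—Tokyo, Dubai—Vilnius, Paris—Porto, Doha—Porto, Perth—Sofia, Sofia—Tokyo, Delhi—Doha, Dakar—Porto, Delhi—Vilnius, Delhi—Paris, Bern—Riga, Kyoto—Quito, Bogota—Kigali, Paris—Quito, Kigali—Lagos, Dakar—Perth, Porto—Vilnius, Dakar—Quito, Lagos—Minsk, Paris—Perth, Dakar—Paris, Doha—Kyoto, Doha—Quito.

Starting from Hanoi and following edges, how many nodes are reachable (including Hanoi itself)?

17

BFS from Hanoi visits: Hanoi, Bern, Dubai, Riga, Sofia, Dakar, Delhi, Doha, Tokyo, Vilnius, Kyoto, Oslo, Perth, Porto, Paris, Quito, Tunis
Reachable nodes: 17 of 21 total.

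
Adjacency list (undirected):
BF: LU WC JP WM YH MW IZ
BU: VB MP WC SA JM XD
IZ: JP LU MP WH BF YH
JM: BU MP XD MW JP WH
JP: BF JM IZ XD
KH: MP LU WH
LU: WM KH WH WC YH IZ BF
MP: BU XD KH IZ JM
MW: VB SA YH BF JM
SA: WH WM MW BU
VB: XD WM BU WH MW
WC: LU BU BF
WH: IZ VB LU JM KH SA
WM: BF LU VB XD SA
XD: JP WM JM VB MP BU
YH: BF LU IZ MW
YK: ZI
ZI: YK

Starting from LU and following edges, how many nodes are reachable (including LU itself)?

16

BFS from LU visits: LU, WM, KH, WH, WC, YH, IZ, BF, VB, XD, SA, MP, JM, BU, MW, JP
Reachable nodes: 16 of 18 total.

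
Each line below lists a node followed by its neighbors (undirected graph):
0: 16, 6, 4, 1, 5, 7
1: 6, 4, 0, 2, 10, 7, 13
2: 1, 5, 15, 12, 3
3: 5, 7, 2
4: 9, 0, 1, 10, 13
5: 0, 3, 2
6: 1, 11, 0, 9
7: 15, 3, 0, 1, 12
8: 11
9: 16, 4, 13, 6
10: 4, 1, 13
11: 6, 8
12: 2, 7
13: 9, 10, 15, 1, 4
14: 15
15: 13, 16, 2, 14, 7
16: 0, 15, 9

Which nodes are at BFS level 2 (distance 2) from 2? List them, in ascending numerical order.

0, 4, 6, 7, 10, 13, 14, 16

Level 0: 2
Level 1: 1, 3, 5, 12, 15
Level 2: 0, 4, 6, 7, 10, 13, 14, 16
Level 3: 9, 11
Level 4: 8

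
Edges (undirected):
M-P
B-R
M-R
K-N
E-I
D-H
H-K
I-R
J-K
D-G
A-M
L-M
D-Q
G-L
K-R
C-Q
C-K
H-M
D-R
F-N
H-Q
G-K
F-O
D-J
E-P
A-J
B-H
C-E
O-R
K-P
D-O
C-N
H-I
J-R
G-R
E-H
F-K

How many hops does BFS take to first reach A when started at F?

Level 0: F
Level 1: K, N, O
Level 2: C, D, G, H, J, P, R
Level 3: A, B, E, I, L, M, Q
A first appears at level 3.

3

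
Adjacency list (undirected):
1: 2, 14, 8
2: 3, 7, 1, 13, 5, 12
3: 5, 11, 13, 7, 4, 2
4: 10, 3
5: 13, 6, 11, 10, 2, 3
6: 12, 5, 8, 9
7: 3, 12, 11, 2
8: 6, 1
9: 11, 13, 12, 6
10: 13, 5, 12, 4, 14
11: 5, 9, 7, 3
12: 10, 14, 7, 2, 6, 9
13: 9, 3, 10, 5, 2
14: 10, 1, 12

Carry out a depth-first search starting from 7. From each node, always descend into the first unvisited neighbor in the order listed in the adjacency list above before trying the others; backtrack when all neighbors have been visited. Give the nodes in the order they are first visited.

Visit 7
7 → 3
3 → 5
5 → 13
13 → 9
9 → 11
9 → 12
12 → 10
10 → 4
10 → 14
14 → 1
1 → 2
1 → 8
8 → 6

7 -> 3 -> 5 -> 13 -> 9 -> 11 -> 12 -> 10 -> 4 -> 14 -> 1 -> 2 -> 8 -> 6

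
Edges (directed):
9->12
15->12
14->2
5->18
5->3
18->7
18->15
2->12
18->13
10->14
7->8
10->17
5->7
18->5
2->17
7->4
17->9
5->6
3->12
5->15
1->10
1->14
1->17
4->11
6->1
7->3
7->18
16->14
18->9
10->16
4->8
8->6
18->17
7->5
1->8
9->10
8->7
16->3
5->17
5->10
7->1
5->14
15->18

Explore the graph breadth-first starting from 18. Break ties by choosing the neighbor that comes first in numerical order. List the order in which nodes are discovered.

Visit 18; enqueue 5, 7, 9, 13, 15, 17 → queue [5, 7, 9, 13, 15, 17]
Visit 5; enqueue 3, 6, 10, 14 → queue [7, 9, 13, 15, 17, 3, 6, 10, 14]
Visit 7; enqueue 1, 4, 8 → queue [9, 13, 15, 17, 3, 6, 10, 14, 1, 4, 8]
Visit 9; enqueue 12 → queue [13, 15, 17, 3, 6, 10, 14, 1, 4, 8, 12]
Visit 13 → queue [15, 17, 3, 6, 10, 14, 1, 4, 8, 12]
Visit 15 → queue [17, 3, 6, 10, 14, 1, 4, 8, 12]
Visit 17 → queue [3, 6, 10, 14, 1, 4, 8, 12]
Visit 3 → queue [6, 10, 14, 1, 4, 8, 12]
Visit 6 → queue [10, 14, 1, 4, 8, 12]
Visit 10; enqueue 16 → queue [14, 1, 4, 8, 12, 16]
Visit 14; enqueue 2 → queue [1, 4, 8, 12, 16, 2]
Visit 1 → queue [4, 8, 12, 16, 2]
Visit 4; enqueue 11 → queue [8, 12, 16, 2, 11]
Visit 8 → queue [12, 16, 2, 11]
Visit 12 → queue [16, 2, 11]
Visit 16 → queue [2, 11]
Visit 2 → queue [11]
Visit 11 → queue []

18, 5, 7, 9, 13, 15, 17, 3, 6, 10, 14, 1, 4, 8, 12, 16, 2, 11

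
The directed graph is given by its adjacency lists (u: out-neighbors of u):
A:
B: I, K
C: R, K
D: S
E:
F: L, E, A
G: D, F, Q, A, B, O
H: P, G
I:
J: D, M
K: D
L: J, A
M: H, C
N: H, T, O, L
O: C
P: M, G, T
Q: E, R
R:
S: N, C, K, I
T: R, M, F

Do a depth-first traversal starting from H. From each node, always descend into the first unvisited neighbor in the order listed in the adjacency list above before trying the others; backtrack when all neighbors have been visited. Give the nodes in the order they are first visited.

H, P, M, C, R, K, D, S, N, T, F, L, J, A, E, O, I, G, Q, B

Visit H
H → P
P → M
M → C
C → R
C → K
K → D
D → S
S → N
N → T
T → F
F → L
L → J
L → A
F → E
N → O
S → I
P → G
G → Q
G → B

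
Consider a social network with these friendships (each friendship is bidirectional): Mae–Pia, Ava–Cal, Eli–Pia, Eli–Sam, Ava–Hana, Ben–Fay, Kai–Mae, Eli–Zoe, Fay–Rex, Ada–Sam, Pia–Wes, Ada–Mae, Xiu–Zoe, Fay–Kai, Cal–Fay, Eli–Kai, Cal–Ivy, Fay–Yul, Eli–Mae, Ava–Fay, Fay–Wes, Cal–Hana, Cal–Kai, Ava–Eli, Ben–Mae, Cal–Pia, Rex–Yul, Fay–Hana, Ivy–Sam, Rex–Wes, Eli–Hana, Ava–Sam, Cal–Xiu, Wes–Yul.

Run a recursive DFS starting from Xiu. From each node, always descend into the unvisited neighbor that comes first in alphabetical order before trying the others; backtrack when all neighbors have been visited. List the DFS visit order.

Visit Xiu
Xiu → Cal
Cal → Ava
Ava → Eli
Eli → Hana
Hana → Fay
Fay → Ben
Ben → Mae
Mae → Ada
Ada → Sam
Sam → Ivy
Mae → Kai
Mae → Pia
Pia → Wes
Wes → Rex
Rex → Yul
Eli → Zoe

Xiu -> Cal -> Ava -> Eli -> Hana -> Fay -> Ben -> Mae -> Ada -> Sam -> Ivy -> Kai -> Pia -> Wes -> Rex -> Yul -> Zoe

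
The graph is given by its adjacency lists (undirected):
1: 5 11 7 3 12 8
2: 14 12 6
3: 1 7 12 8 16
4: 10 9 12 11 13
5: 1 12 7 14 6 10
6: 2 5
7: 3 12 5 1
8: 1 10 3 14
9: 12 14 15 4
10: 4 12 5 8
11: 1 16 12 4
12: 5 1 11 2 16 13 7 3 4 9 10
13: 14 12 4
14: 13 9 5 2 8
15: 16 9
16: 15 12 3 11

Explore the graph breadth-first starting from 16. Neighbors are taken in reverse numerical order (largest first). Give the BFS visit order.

Visit 16; enqueue 15, 12, 11, 3 → queue [15, 12, 11, 3]
Visit 15; enqueue 9 → queue [12, 11, 3, 9]
Visit 12; enqueue 13, 10, 7, 5, 4, 2, 1 → queue [11, 3, 9, 13, 10, 7, 5, 4, 2, 1]
Visit 11 → queue [3, 9, 13, 10, 7, 5, 4, 2, 1]
Visit 3; enqueue 8 → queue [9, 13, 10, 7, 5, 4, 2, 1, 8]
Visit 9; enqueue 14 → queue [13, 10, 7, 5, 4, 2, 1, 8, 14]
Visit 13 → queue [10, 7, 5, 4, 2, 1, 8, 14]
Visit 10 → queue [7, 5, 4, 2, 1, 8, 14]
Visit 7 → queue [5, 4, 2, 1, 8, 14]
Visit 5; enqueue 6 → queue [4, 2, 1, 8, 14, 6]
Visit 4 → queue [2, 1, 8, 14, 6]
Visit 2 → queue [1, 8, 14, 6]
Visit 1 → queue [8, 14, 6]
Visit 8 → queue [14, 6]
Visit 14 → queue [6]
Visit 6 → queue []

16, 15, 12, 11, 3, 9, 13, 10, 7, 5, 4, 2, 1, 8, 14, 6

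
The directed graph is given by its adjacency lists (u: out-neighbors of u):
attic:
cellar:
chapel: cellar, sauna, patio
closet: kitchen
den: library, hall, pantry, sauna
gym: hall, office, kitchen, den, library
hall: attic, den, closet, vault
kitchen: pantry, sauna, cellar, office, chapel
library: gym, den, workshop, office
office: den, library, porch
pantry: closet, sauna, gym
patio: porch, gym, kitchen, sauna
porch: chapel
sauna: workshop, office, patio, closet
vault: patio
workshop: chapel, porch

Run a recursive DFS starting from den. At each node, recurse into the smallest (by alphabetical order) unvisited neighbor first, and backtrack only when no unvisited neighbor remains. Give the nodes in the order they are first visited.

Visit den
den → hall
hall → attic
hall → closet
closet → kitchen
kitchen → cellar
kitchen → chapel
chapel → patio
patio → gym
gym → library
library → office
office → porch
library → workshop
patio → sauna
kitchen → pantry
hall → vault

den → hall → attic → closet → kitchen → cellar → chapel → patio → gym → library → office → porch → workshop → sauna → pantry → vault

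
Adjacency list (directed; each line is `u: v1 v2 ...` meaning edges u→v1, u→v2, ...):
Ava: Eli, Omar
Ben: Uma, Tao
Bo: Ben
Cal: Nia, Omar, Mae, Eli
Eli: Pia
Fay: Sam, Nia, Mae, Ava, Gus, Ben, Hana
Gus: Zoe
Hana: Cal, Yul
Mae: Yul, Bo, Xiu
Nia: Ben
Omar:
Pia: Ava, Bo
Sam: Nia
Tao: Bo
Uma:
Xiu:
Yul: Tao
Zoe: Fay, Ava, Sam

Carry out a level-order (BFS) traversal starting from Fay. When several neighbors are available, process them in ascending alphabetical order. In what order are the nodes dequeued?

Fay -> Ava -> Ben -> Gus -> Hana -> Mae -> Nia -> Sam -> Eli -> Omar -> Tao -> Uma -> Zoe -> Cal -> Yul -> Bo -> Xiu -> Pia

Visit Fay; enqueue Ava, Ben, Gus, Hana, Mae, Nia, Sam → queue [Ava, Ben, Gus, Hana, Mae, Nia, Sam]
Visit Ava; enqueue Eli, Omar → queue [Ben, Gus, Hana, Mae, Nia, Sam, Eli, Omar]
Visit Ben; enqueue Tao, Uma → queue [Gus, Hana, Mae, Nia, Sam, Eli, Omar, Tao, Uma]
Visit Gus; enqueue Zoe → queue [Hana, Mae, Nia, Sam, Eli, Omar, Tao, Uma, Zoe]
Visit Hana; enqueue Cal, Yul → queue [Mae, Nia, Sam, Eli, Omar, Tao, Uma, Zoe, Cal, Yul]
Visit Mae; enqueue Bo, Xiu → queue [Nia, Sam, Eli, Omar, Tao, Uma, Zoe, Cal, Yul, Bo, Xiu]
Visit Nia → queue [Sam, Eli, Omar, Tao, Uma, Zoe, Cal, Yul, Bo, Xiu]
Visit Sam → queue [Eli, Omar, Tao, Uma, Zoe, Cal, Yul, Bo, Xiu]
Visit Eli; enqueue Pia → queue [Omar, Tao, Uma, Zoe, Cal, Yul, Bo, Xiu, Pia]
Visit Omar → queue [Tao, Uma, Zoe, Cal, Yul, Bo, Xiu, Pia]
Visit Tao → queue [Uma, Zoe, Cal, Yul, Bo, Xiu, Pia]
Visit Uma → queue [Zoe, Cal, Yul, Bo, Xiu, Pia]
Visit Zoe → queue [Cal, Yul, Bo, Xiu, Pia]
Visit Cal → queue [Yul, Bo, Xiu, Pia]
Visit Yul → queue [Bo, Xiu, Pia]
Visit Bo → queue [Xiu, Pia]
Visit Xiu → queue [Pia]
Visit Pia → queue []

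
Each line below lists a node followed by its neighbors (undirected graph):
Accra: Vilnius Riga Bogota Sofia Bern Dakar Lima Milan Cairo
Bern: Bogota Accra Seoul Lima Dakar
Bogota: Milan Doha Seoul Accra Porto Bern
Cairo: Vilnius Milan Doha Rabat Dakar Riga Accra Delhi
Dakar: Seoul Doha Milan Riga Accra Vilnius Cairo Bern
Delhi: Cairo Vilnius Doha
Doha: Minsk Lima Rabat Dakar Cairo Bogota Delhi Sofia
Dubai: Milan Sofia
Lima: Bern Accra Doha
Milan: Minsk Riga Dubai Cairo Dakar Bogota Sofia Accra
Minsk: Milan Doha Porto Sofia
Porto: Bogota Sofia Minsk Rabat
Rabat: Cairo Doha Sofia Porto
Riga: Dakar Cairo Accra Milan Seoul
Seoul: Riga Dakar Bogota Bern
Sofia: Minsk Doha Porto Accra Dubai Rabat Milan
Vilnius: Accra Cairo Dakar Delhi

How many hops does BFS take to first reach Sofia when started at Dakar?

2

Level 0: Dakar
Level 1: Accra, Bern, Cairo, Doha, Milan, Riga, Seoul, Vilnius
Level 2: Bogota, Delhi, Dubai, Lima, Minsk, Rabat, Sofia
Level 3: Porto
Sofia first appears at level 2.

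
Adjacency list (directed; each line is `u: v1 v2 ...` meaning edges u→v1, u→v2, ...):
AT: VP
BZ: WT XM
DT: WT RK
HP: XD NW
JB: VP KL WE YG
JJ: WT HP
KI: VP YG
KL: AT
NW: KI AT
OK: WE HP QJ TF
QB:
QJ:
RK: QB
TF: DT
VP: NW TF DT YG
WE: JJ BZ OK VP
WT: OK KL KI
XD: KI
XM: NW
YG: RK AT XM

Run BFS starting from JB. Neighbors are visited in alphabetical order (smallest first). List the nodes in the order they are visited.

Visit JB; enqueue KL, VP, WE, YG → queue [KL, VP, WE, YG]
Visit KL; enqueue AT → queue [VP, WE, YG, AT]
Visit VP; enqueue DT, NW, TF → queue [WE, YG, AT, DT, NW, TF]
Visit WE; enqueue BZ, JJ, OK → queue [YG, AT, DT, NW, TF, BZ, JJ, OK]
Visit YG; enqueue RK, XM → queue [AT, DT, NW, TF, BZ, JJ, OK, RK, XM]
Visit AT → queue [DT, NW, TF, BZ, JJ, OK, RK, XM]
Visit DT; enqueue WT → queue [NW, TF, BZ, JJ, OK, RK, XM, WT]
Visit NW; enqueue KI → queue [TF, BZ, JJ, OK, RK, XM, WT, KI]
Visit TF → queue [BZ, JJ, OK, RK, XM, WT, KI]
Visit BZ → queue [JJ, OK, RK, XM, WT, KI]
Visit JJ; enqueue HP → queue [OK, RK, XM, WT, KI, HP]
Visit OK; enqueue QJ → queue [RK, XM, WT, KI, HP, QJ]
Visit RK; enqueue QB → queue [XM, WT, KI, HP, QJ, QB]
Visit XM → queue [WT, KI, HP, QJ, QB]
Visit WT → queue [KI, HP, QJ, QB]
Visit KI → queue [HP, QJ, QB]
Visit HP; enqueue XD → queue [QJ, QB, XD]
Visit QJ → queue [QB, XD]
Visit QB → queue [XD]
Visit XD → queue []

JB → KL → VP → WE → YG → AT → DT → NW → TF → BZ → JJ → OK → RK → XM → WT → KI → HP → QJ → QB → XD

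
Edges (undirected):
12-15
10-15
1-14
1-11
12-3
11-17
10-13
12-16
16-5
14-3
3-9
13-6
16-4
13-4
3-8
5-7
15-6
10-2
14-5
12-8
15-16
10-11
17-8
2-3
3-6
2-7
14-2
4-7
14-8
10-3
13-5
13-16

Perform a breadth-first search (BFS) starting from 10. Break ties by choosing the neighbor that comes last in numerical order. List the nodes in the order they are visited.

Visit 10; enqueue 15, 13, 11, 3, 2 → queue [15, 13, 11, 3, 2]
Visit 15; enqueue 16, 12, 6 → queue [13, 11, 3, 2, 16, 12, 6]
Visit 13; enqueue 5, 4 → queue [11, 3, 2, 16, 12, 6, 5, 4]
Visit 11; enqueue 17, 1 → queue [3, 2, 16, 12, 6, 5, 4, 17, 1]
Visit 3; enqueue 14, 9, 8 → queue [2, 16, 12, 6, 5, 4, 17, 1, 14, 9, 8]
Visit 2; enqueue 7 → queue [16, 12, 6, 5, 4, 17, 1, 14, 9, 8, 7]
Visit 16 → queue [12, 6, 5, 4, 17, 1, 14, 9, 8, 7]
Visit 12 → queue [6, 5, 4, 17, 1, 14, 9, 8, 7]
Visit 6 → queue [5, 4, 17, 1, 14, 9, 8, 7]
Visit 5 → queue [4, 17, 1, 14, 9, 8, 7]
Visit 4 → queue [17, 1, 14, 9, 8, 7]
Visit 17 → queue [1, 14, 9, 8, 7]
Visit 1 → queue [14, 9, 8, 7]
Visit 14 → queue [9, 8, 7]
Visit 9 → queue [8, 7]
Visit 8 → queue [7]
Visit 7 → queue []

10 → 15 → 13 → 11 → 3 → 2 → 16 → 12 → 6 → 5 → 4 → 17 → 1 → 14 → 9 → 8 → 7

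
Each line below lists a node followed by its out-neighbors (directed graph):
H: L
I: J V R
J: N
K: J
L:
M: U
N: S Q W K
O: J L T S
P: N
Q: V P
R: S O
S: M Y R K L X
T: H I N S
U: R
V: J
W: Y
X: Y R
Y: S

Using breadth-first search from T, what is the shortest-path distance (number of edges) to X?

2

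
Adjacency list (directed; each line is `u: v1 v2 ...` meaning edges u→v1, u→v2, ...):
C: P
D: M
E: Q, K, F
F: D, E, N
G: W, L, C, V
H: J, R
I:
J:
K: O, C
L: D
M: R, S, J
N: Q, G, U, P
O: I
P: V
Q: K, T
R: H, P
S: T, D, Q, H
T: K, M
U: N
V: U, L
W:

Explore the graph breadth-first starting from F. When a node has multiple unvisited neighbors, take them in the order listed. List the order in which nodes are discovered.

F -> D -> E -> N -> M -> Q -> K -> G -> U -> P -> R -> S -> J -> T -> O -> C -> W -> L -> V -> H -> I

Visit F; enqueue D, E, N → queue [D, E, N]
Visit D; enqueue M → queue [E, N, M]
Visit E; enqueue Q, K → queue [N, M, Q, K]
Visit N; enqueue G, U, P → queue [M, Q, K, G, U, P]
Visit M; enqueue R, S, J → queue [Q, K, G, U, P, R, S, J]
Visit Q; enqueue T → queue [K, G, U, P, R, S, J, T]
Visit K; enqueue O, C → queue [G, U, P, R, S, J, T, O, C]
Visit G; enqueue W, L, V → queue [U, P, R, S, J, T, O, C, W, L, V]
Visit U → queue [P, R, S, J, T, O, C, W, L, V]
Visit P → queue [R, S, J, T, O, C, W, L, V]
Visit R; enqueue H → queue [S, J, T, O, C, W, L, V, H]
Visit S → queue [J, T, O, C, W, L, V, H]
Visit J → queue [T, O, C, W, L, V, H]
Visit T → queue [O, C, W, L, V, H]
Visit O; enqueue I → queue [C, W, L, V, H, I]
Visit C → queue [W, L, V, H, I]
Visit W → queue [L, V, H, I]
Visit L → queue [V, H, I]
Visit V → queue [H, I]
Visit H → queue [I]
Visit I → queue []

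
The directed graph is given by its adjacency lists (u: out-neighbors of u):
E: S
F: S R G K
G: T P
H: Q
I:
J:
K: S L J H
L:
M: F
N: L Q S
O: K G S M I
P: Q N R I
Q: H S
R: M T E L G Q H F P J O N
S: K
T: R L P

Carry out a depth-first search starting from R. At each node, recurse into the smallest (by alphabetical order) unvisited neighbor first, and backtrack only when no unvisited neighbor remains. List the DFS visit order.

R -> E -> S -> K -> H -> Q -> J -> L -> F -> G -> P -> I -> N -> T -> M -> O

Visit R
R → E
E → S
S → K
K → H
H → Q
K → J
K → L
R → F
F → G
G → P
P → I
P → N
G → T
R → M
R → O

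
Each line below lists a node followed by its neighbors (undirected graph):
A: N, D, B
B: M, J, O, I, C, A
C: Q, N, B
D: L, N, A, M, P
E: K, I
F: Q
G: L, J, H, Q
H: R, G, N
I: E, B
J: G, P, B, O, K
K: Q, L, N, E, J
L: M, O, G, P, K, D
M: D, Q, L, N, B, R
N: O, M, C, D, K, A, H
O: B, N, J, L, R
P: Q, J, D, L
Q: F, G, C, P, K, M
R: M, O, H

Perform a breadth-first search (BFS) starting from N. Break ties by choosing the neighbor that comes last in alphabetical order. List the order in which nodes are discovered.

N → O → M → K → H → D → C → A → R → L → J → B → Q → E → G → P → I → F

Visit N; enqueue O, M, K, H, D, C, A → queue [O, M, K, H, D, C, A]
Visit O; enqueue R, L, J, B → queue [M, K, H, D, C, A, R, L, J, B]
Visit M; enqueue Q → queue [K, H, D, C, A, R, L, J, B, Q]
Visit K; enqueue E → queue [H, D, C, A, R, L, J, B, Q, E]
Visit H; enqueue G → queue [D, C, A, R, L, J, B, Q, E, G]
Visit D; enqueue P → queue [C, A, R, L, J, B, Q, E, G, P]
Visit C → queue [A, R, L, J, B, Q, E, G, P]
Visit A → queue [R, L, J, B, Q, E, G, P]
Visit R → queue [L, J, B, Q, E, G, P]
Visit L → queue [J, B, Q, E, G, P]
Visit J → queue [B, Q, E, G, P]
Visit B; enqueue I → queue [Q, E, G, P, I]
Visit Q; enqueue F → queue [E, G, P, I, F]
Visit E → queue [G, P, I, F]
Visit G → queue [P, I, F]
Visit P → queue [I, F]
Visit I → queue [F]
Visit F → queue []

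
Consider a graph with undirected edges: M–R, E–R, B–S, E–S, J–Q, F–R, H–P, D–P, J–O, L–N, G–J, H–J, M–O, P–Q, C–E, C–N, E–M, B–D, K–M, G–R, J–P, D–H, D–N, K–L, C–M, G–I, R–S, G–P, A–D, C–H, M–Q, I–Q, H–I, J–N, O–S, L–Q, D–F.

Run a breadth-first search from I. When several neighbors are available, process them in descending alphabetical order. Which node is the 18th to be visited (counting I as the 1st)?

A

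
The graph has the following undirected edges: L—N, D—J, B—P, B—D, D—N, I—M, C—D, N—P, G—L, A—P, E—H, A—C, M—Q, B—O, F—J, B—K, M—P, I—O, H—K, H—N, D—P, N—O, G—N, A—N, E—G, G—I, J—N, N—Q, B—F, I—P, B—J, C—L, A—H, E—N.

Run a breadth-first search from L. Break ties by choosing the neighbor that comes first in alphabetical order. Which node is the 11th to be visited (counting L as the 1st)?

Visit L; enqueue C, G, N → queue [C, G, N]
Visit C; enqueue A, D → queue [G, N, A, D]
Visit G; enqueue E, I → queue [N, A, D, E, I]
Visit N; enqueue H, J, O, P, Q → queue [A, D, E, I, H, J, O, P, Q]
Visit A → queue [D, E, I, H, J, O, P, Q]
Visit D; enqueue B → queue [E, I, H, J, O, P, Q, B]
Visit E → queue [I, H, J, O, P, Q, B]
Visit I; enqueue M → queue [H, J, O, P, Q, B, M]
Visit H; enqueue K → queue [J, O, P, Q, B, M, K]
Visit J; enqueue F → queue [O, P, Q, B, M, K, F]
Visit O → queue [P, Q, B, M, K, F]
Visit P → queue [Q, B, M, K, F]
Visit Q → queue [B, M, K, F]
Visit B → queue [M, K, F]
Visit M → queue [K, F]
Visit K → queue [F]
Visit F → queue []

Visit order: L, C, G, N, A, D, E, I, H, J, O, P, Q, B, M, K, F

O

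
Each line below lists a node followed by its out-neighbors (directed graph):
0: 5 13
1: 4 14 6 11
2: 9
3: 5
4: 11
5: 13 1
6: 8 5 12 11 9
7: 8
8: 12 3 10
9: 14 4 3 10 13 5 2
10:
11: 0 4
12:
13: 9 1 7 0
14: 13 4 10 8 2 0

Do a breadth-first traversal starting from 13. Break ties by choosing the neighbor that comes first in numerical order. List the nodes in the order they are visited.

13 -> 0 -> 1 -> 7 -> 9 -> 5 -> 4 -> 6 -> 11 -> 14 -> 8 -> 2 -> 3 -> 10 -> 12

Visit 13; enqueue 0, 1, 7, 9 → queue [0, 1, 7, 9]
Visit 0; enqueue 5 → queue [1, 7, 9, 5]
Visit 1; enqueue 4, 6, 11, 14 → queue [7, 9, 5, 4, 6, 11, 14]
Visit 7; enqueue 8 → queue [9, 5, 4, 6, 11, 14, 8]
Visit 9; enqueue 2, 3, 10 → queue [5, 4, 6, 11, 14, 8, 2, 3, 10]
Visit 5 → queue [4, 6, 11, 14, 8, 2, 3, 10]
Visit 4 → queue [6, 11, 14, 8, 2, 3, 10]
Visit 6; enqueue 12 → queue [11, 14, 8, 2, 3, 10, 12]
Visit 11 → queue [14, 8, 2, 3, 10, 12]
Visit 14 → queue [8, 2, 3, 10, 12]
Visit 8 → queue [2, 3, 10, 12]
Visit 2 → queue [3, 10, 12]
Visit 3 → queue [10, 12]
Visit 10 → queue [12]
Visit 12 → queue []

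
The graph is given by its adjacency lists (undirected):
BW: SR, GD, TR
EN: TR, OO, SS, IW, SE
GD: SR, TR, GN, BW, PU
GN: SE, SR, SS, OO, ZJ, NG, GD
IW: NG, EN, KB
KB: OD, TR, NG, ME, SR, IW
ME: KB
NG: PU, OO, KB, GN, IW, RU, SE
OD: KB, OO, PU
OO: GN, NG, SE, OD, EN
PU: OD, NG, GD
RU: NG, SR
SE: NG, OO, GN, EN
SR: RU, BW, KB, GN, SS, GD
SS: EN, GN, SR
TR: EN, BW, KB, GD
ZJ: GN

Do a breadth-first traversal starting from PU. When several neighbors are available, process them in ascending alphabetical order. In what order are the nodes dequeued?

PU -> GD -> NG -> OD -> BW -> GN -> SR -> TR -> IW -> KB -> OO -> RU -> SE -> SS -> ZJ -> EN -> ME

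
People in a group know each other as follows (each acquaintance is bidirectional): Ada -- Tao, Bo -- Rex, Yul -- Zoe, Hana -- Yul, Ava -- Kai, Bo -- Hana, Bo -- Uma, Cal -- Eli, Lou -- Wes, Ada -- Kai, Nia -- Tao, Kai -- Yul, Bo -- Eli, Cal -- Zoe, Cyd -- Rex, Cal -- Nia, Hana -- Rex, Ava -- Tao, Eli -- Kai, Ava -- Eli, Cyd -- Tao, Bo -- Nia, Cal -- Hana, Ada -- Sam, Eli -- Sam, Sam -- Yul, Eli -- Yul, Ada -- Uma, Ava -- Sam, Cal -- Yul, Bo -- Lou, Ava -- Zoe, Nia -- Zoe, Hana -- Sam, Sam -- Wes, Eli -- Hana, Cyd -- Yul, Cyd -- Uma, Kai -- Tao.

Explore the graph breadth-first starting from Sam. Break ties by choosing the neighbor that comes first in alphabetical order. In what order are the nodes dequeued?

Visit Sam; enqueue Ada, Ava, Eli, Hana, Wes, Yul → queue [Ada, Ava, Eli, Hana, Wes, Yul]
Visit Ada; enqueue Kai, Tao, Uma → queue [Ava, Eli, Hana, Wes, Yul, Kai, Tao, Uma]
Visit Ava; enqueue Zoe → queue [Eli, Hana, Wes, Yul, Kai, Tao, Uma, Zoe]
Visit Eli; enqueue Bo, Cal → queue [Hana, Wes, Yul, Kai, Tao, Uma, Zoe, Bo, Cal]
Visit Hana; enqueue Rex → queue [Wes, Yul, Kai, Tao, Uma, Zoe, Bo, Cal, Rex]
Visit Wes; enqueue Lou → queue [Yul, Kai, Tao, Uma, Zoe, Bo, Cal, Rex, Lou]
Visit Yul; enqueue Cyd → queue [Kai, Tao, Uma, Zoe, Bo, Cal, Rex, Lou, Cyd]
Visit Kai → queue [Tao, Uma, Zoe, Bo, Cal, Rex, Lou, Cyd]
Visit Tao; enqueue Nia → queue [Uma, Zoe, Bo, Cal, Rex, Lou, Cyd, Nia]
Visit Uma → queue [Zoe, Bo, Cal, Rex, Lou, Cyd, Nia]
Visit Zoe → queue [Bo, Cal, Rex, Lou, Cyd, Nia]
Visit Bo → queue [Cal, Rex, Lou, Cyd, Nia]
Visit Cal → queue [Rex, Lou, Cyd, Nia]
Visit Rex → queue [Lou, Cyd, Nia]
Visit Lou → queue [Cyd, Nia]
Visit Cyd → queue [Nia]
Visit Nia → queue []

Sam, Ada, Ava, Eli, Hana, Wes, Yul, Kai, Tao, Uma, Zoe, Bo, Cal, Rex, Lou, Cyd, Nia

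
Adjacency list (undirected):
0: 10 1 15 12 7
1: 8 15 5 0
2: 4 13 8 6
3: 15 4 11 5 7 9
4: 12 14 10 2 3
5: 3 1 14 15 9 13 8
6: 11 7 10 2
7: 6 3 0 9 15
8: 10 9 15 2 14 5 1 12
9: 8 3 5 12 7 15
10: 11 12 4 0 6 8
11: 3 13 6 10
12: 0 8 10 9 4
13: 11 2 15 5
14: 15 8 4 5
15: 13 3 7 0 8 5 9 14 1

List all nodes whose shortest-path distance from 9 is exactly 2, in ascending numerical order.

0, 1, 2, 4, 6, 10, 11, 13, 14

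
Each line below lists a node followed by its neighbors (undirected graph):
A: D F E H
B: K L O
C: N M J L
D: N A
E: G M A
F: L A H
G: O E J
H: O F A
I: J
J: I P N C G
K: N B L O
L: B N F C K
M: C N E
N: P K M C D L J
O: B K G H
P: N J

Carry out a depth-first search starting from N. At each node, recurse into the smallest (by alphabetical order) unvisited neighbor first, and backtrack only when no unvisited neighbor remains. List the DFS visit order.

N C J G E A D F H O B K L M I P

Visit N
N → C
C → J
J → G
G → E
E → A
A → D
A → F
F → H
H → O
O → B
B → K
K → L
E → M
J → I
J → P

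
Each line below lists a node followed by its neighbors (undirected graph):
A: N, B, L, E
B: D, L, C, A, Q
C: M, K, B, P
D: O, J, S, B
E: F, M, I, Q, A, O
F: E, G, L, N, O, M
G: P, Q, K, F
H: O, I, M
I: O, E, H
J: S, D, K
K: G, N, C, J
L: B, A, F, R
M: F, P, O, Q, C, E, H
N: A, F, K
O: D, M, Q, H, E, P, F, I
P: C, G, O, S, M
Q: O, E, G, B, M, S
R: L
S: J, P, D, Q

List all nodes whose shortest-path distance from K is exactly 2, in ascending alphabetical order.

A, B, D, F, M, P, Q, S

Level 0: K
Level 1: C, G, J, N
Level 2: A, B, D, F, M, P, Q, S
Level 3: E, H, L, O
Level 4: I, R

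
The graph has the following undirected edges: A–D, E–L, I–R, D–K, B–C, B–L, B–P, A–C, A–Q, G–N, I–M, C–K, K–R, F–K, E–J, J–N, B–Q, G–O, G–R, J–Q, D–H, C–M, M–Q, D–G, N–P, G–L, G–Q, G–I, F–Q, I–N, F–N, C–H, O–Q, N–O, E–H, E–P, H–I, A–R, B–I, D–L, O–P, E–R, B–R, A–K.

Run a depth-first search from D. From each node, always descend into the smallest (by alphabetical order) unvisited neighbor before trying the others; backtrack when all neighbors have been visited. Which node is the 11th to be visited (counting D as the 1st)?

N

Visit D
D → A
A → C
C → B
B → I
I → G
G → L
L → E
E → H
E → J
J → N
N → F
F → K
K → R
F → Q
Q → M
Q → O
O → P

Visit order: D, A, C, B, I, G, L, E, H, J, N, F, K, R, Q, M, O, P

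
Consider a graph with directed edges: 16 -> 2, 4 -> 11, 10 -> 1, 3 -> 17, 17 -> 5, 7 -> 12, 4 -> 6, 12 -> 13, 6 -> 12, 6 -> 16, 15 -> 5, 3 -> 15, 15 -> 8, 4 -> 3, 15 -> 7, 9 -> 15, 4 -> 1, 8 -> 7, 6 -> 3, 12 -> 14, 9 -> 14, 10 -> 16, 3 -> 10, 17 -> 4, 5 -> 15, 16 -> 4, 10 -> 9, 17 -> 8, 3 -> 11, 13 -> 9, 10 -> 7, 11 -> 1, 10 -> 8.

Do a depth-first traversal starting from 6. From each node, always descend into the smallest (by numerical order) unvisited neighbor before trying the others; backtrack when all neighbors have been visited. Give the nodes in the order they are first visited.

6 3 10 1 7 12 13 9 14 15 5 8 16 2 4 11 17

Visit 6
6 → 3
3 → 10
10 → 1
10 → 7
7 → 12
12 → 13
13 → 9
9 → 14
9 → 15
15 → 5
15 → 8
10 → 16
16 → 2
16 → 4
4 → 11
3 → 17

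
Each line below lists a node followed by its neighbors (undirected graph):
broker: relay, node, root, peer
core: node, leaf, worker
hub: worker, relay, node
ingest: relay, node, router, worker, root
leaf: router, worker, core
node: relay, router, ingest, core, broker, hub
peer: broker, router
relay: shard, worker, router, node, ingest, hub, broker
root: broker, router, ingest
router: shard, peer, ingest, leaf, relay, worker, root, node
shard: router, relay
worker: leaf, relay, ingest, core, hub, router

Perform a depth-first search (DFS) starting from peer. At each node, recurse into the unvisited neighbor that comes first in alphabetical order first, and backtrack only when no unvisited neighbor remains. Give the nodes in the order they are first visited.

peer, broker, node, core, leaf, router, ingest, relay, hub, worker, shard, root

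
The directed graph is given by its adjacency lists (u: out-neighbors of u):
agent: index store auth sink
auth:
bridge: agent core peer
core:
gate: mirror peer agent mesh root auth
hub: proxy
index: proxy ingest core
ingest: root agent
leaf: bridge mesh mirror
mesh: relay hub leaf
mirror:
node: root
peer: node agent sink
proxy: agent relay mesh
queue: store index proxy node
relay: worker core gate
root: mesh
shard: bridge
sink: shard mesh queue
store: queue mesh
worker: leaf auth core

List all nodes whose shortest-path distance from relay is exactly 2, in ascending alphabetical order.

agent, auth, leaf, mesh, mirror, peer, root

Level 0: relay
Level 1: core, gate, worker
Level 2: agent, auth, leaf, mesh, mirror, peer, root
Level 3: bridge, hub, index, node, sink, store
Level 4: ingest, proxy, queue, shard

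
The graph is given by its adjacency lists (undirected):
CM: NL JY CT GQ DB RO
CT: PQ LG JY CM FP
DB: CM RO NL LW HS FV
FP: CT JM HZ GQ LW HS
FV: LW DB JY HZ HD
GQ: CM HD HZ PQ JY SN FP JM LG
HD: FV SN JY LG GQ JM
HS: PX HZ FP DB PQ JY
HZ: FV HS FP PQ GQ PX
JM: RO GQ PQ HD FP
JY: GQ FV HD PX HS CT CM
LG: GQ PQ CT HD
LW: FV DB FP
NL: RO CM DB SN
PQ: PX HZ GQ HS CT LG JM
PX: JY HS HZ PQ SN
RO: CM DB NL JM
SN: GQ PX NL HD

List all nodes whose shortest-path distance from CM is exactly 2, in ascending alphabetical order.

Level 0: CM
Level 1: CT, DB, GQ, JY, NL, RO
Level 2: FP, FV, HD, HS, HZ, JM, LG, LW, PQ, PX, SN

FP, FV, HD, HS, HZ, JM, LG, LW, PQ, PX, SN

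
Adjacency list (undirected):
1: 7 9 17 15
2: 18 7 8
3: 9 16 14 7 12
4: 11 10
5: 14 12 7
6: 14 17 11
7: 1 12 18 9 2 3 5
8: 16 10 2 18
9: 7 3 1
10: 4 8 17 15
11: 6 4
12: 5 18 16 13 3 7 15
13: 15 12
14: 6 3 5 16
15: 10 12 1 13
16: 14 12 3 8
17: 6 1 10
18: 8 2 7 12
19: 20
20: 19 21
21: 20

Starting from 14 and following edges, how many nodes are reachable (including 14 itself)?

BFS from 14 visits: 14, 3, 5, 6, 16, 7, 9, 12, 11, 17, 8, 1, 2, 18, 13, 15, 4, 10
Reachable nodes: 18 of 21 total.

18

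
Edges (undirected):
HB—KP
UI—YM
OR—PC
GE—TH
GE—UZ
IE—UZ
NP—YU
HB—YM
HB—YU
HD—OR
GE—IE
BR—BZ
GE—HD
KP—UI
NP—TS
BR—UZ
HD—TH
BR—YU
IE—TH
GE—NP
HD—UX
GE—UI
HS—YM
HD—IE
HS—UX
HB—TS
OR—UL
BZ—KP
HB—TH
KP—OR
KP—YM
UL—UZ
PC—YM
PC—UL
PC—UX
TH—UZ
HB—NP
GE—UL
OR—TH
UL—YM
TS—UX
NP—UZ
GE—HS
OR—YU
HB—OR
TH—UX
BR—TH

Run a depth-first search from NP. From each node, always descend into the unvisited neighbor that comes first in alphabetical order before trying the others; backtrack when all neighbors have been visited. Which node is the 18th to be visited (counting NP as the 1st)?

Visit NP
NP → GE
GE → HD
HD → IE
IE → TH
TH → BR
BR → BZ
BZ → KP
KP → HB
HB → OR
OR → PC
PC → UL
UL → UZ
UL → YM
YM → HS
HS → UX
UX → TS
YM → UI
OR → YU

Visit order: NP, GE, HD, IE, TH, BR, BZ, KP, HB, OR, PC, UL, UZ, YM, HS, UX, TS, UI, YU

UI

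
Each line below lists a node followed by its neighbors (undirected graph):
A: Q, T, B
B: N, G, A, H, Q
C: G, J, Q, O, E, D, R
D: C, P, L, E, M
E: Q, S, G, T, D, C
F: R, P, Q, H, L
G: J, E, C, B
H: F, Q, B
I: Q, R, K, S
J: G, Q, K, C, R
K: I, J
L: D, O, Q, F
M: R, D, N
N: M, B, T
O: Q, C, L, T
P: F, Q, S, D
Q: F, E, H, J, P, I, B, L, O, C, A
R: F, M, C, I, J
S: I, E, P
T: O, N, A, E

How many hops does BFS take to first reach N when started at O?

2

Level 0: O
Level 1: C, L, Q, T
Level 2: A, B, D, E, F, G, H, I, J, N, P, R
Level 3: K, M, S
N first appears at level 2.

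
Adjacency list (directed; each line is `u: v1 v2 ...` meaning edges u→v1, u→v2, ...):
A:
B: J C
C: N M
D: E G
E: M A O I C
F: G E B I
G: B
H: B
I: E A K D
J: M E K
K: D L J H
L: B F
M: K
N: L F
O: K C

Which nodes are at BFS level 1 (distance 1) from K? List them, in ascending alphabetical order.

Level 0: K
Level 1: D, H, J, L
Level 2: B, E, F, G, M
Level 3: A, C, I, O
Level 4: N

D, H, J, L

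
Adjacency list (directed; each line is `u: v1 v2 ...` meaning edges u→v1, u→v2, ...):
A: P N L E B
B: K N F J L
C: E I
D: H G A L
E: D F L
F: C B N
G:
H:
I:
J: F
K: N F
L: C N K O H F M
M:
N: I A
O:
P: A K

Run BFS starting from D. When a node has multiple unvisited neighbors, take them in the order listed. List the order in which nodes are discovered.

Visit D; enqueue H, G, A, L → queue [H, G, A, L]
Visit H → queue [G, A, L]
Visit G → queue [A, L]
Visit A; enqueue P, N, E, B → queue [L, P, N, E, B]
Visit L; enqueue C, K, O, F, M → queue [P, N, E, B, C, K, O, F, M]
Visit P → queue [N, E, B, C, K, O, F, M]
Visit N; enqueue I → queue [E, B, C, K, O, F, M, I]
Visit E → queue [B, C, K, O, F, M, I]
Visit B; enqueue J → queue [C, K, O, F, M, I, J]
Visit C → queue [K, O, F, M, I, J]
Visit K → queue [O, F, M, I, J]
Visit O → queue [F, M, I, J]
Visit F → queue [M, I, J]
Visit M → queue [I, J]
Visit I → queue [J]
Visit J → queue []

D -> H -> G -> A -> L -> P -> N -> E -> B -> C -> K -> O -> F -> M -> I -> J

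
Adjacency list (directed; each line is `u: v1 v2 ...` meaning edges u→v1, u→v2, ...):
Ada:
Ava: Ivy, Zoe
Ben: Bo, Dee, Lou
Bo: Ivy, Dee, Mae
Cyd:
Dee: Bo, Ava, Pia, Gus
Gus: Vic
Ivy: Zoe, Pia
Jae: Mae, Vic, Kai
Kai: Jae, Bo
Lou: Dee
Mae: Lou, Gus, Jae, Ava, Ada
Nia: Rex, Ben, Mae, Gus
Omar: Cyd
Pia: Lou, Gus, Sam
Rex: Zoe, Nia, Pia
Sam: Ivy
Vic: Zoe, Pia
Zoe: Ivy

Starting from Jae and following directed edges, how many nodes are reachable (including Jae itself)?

BFS from Jae visits: Jae, Mae, Vic, Kai, Lou, Gus, Ava, Ada, Zoe, Pia, Bo, Dee, Ivy, Sam
Reachable nodes: 14 of 19 total.

14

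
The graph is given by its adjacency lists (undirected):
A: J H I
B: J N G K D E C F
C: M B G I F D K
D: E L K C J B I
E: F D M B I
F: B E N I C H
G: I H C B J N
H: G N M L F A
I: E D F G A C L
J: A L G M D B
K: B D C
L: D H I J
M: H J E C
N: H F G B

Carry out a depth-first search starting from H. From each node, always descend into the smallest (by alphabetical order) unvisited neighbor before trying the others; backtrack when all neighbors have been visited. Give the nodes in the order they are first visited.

H, A, I, C, B, D, E, F, N, G, J, L, M, K

Visit H
H → A
A → I
I → C
C → B
B → D
D → E
E → F
F → N
N → G
G → J
J → L
J → M
D → K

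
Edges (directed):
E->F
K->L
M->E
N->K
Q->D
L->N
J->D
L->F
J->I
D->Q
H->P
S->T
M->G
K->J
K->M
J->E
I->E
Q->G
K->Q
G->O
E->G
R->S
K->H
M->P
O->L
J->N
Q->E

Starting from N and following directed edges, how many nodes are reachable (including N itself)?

BFS from N visits: N, K, Q, M, L, J, H, G, E, D, P, F, I, O
Reachable nodes: 14 of 17 total.

14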